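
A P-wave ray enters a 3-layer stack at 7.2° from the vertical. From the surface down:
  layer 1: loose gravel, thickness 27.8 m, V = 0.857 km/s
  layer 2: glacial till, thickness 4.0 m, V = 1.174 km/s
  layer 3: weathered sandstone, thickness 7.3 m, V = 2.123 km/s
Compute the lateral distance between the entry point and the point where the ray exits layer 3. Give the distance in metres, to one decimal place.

Ray parameter p = sin 7.2° / 0.857 km/s = 1.4625e-01 s/km.
Layer 1: θ = 7.20°; offset = 27.8·tan 7.20° = 3.512 m.
Layer 2: sin θ = p·1.174 = 0.1717 → θ = 9.89°; offset = 4.0·tan 9.89° = 0.697 m.
Layer 3: sin θ = p·2.123 = 0.3105 → θ = 18.09°; offset = 7.3·tan 18.09° = 2.384 m.
Summing the layer offsets gives 6.593 m.

6.6 m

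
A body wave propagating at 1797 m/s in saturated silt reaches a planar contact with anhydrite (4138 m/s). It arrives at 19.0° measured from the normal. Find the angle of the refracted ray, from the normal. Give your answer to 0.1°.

48.6°

Snell's law: sin θ₂ = (V₂/V₁)·sin θ₁ = (4138/1797)·sin 19.0° = 0.7497.
θ₂ = sin⁻¹(0.7497) = 48.56° (from vertical).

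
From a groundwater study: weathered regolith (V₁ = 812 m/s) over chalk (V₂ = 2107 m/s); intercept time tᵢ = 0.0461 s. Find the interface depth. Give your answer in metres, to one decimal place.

h = tᵢ·V₁·V₂ / (2·√(V₂²−V₁²)).
√(V₂²−V₁²) = √(2107² − 812²) = 1944.2 m/s.
h = 0.0461 s × 812 × 2107 / (2 × 1944.2) = 20.28 m.

20.3 m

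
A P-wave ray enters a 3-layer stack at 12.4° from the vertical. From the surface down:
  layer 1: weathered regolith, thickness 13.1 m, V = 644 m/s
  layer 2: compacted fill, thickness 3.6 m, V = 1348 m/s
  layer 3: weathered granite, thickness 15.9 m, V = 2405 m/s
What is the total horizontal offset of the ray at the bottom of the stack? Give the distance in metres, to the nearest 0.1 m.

26.0 m

p = sin θ₁/V₁ = sin 12.4°/644 = 3.3344e-04 s/m is conserved through the stack.
Layer 1: θ = 12.40°; offset = 13.1·tan 12.40° = 2.880 m.
Layer 2: sin θ = p·1348 = 0.4495 → θ = 26.71°; offset = 3.6·tan 26.71° = 1.811 m.
Layer 3: sin θ = p·2405 = 0.8019 → θ = 53.31°; offset = 15.9·tan 53.31° = 21.342 m.
Total horizontal offset = 26.034 m.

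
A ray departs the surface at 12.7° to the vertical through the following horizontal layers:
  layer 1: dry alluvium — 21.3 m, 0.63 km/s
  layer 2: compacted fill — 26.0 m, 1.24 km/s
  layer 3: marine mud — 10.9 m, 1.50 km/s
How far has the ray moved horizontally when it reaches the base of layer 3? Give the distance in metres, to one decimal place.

24.0 m

Ray parameter p = sin 12.7° / 0.63 km/s = 3.4896e-01 s/km.
Layer 1: θ = 12.70°; offset = 21.3·tan 12.70° = 4.800 m.
Layer 2: sin θ = p·1.24 = 0.4327 → θ = 25.64°; offset = 26.0·tan 25.64° = 12.479 m.
Layer 3: sin θ = p·1.50 = 0.5234 → θ = 31.56°; offset = 10.9·tan 31.56° = 6.696 m.
Σ offsets = 23.976 m.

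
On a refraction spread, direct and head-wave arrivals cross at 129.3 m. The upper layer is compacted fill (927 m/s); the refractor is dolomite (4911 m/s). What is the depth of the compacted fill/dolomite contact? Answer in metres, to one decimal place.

53.4 m

h = (x_cross/2)·√((V₂−V₁)/(V₂+V₁)).
(V₂−V₁)/(V₂+V₁) = (4911−927)/(4911+927) = 0.6824; √ = 0.8261.
h = (129.3/2)·0.8261 = 53.41 m.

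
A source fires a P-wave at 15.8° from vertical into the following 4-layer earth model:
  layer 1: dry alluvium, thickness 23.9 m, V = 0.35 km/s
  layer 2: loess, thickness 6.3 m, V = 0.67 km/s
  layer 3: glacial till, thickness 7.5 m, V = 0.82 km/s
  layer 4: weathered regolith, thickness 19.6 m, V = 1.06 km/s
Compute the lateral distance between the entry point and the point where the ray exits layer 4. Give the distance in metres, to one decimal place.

45.4 m

p = sin θ₁/V₁ = sin 15.8°/0.35 = 7.7794e-01 s/km is conserved through the stack.
Layer 1: θ = 15.80°; offset = 23.9·tan 15.80° = 6.763 m.
Layer 2: sin θ = p·0.67 = 0.5212 → θ = 31.41°; offset = 6.3·tan 31.41° = 3.848 m.
Layer 3: sin θ = p·0.82 = 0.6379 → θ = 39.64°; offset = 7.5·tan 39.64° = 6.213 m.
Layer 4: sin θ = p·1.06 = 0.8246 → θ = 55.55°; offset = 19.6·tan 55.55° = 28.572 m.
Summing the layer offsets gives 45.395 m.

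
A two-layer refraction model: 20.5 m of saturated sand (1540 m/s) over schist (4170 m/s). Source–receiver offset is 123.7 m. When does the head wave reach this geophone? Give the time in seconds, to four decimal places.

θ_c = arcsin(V₁/V₂) = arcsin(1540/4170) = 21.67°, cos θ_c = 0.9293.
Intercept time tᵢ = 2h cos θ_c / V₁ = 2·20.5·0.9293/1540 = 0.02474 s.
t = x/V₂ + tᵢ = 123.7/4170 + 0.02474 = 0.05441 s.

0.0544 s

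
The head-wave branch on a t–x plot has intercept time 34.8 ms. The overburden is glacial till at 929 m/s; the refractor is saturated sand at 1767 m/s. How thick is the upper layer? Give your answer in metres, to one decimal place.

θ_c = arcsin(929/1767) = 31.72°; cos θ_c = 0.8506.
tᵢ = 2h cos θ_c/V₁ ⇒ h = tᵢ·V₁/(2 cos θ_c) = 0.0348·929/(2·0.8506) = 19.00 m.

19.0 m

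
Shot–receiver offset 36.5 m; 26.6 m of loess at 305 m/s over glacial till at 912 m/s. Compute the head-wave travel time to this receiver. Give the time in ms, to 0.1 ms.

θ_c = arcsin(V₁/V₂) = arcsin(305/912) = 19.54°, cos θ_c = 0.9424.
Intercept time tᵢ = 2h cos θ_c / V₁ = 2·26.6·0.9424/305 = 0.16438 s.
t = x/V₂ + tᵢ = 36.5/912 + 0.16438 = 0.20440 s.

204.4 ms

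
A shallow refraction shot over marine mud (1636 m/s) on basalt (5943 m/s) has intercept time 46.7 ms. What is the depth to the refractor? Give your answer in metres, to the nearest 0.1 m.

39.7 m

h = tᵢ·V₁·V₂ / (2·√(V₂²−V₁²)).
√(V₂²−V₁²) = √(5943² − 1636²) = 5713.4 m/s.
h = 0.0467 s × 1636 × 5943 / (2 × 5713.4) = 39.74 m.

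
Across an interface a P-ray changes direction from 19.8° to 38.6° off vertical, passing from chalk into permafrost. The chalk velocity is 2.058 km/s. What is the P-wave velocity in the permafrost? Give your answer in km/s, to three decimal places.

sin 19.8° = 0.3387; sin 38.6° = 0.6239.
V₂ = V₁·(sin θ₂/sin θ₁) = 2.058·(0.6239/0.3387) = 3.790 km/s.

3.790 km/s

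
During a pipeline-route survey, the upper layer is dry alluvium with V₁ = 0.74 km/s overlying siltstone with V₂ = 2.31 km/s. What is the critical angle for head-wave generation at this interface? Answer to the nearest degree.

Critical incidence: sin θ_c = V₁/V₂ = 0.74/2.31 = 0.3203.
θ_c = arcsin 0.3203 = 18.68°.

19°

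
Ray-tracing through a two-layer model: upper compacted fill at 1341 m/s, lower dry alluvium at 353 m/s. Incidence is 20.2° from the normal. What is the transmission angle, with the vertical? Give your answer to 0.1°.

sin θ₁/V₁ = sin θ₂/V₂ ⇒ sin θ₂ = 353·sin 20.2°/1341 = 353·0.3453/1341 = 0.0909.
θ₂ = sin⁻¹(0.0909) = 5.22° (from vertical).

5.2°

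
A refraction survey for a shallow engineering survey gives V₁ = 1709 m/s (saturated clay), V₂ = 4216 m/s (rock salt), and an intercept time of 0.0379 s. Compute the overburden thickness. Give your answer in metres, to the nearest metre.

35 m

θ_c = arcsin(1709/4216) = 23.91°; cos θ_c = 0.9142.
tᵢ = 2h cos θ_c/V₁ ⇒ h = tᵢ·V₁/(2 cos θ_c) = 0.0379·1709/(2·0.9142) = 35.43 m.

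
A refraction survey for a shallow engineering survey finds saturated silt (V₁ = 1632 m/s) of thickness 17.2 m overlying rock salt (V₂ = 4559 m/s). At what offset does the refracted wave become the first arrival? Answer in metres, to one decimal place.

50.0 m

θ_c = arcsin(1632/4559) = 20.98°, so cos θ_c = 0.9337 and tᵢ = 2h cos θ_c/V₁ = 0.0197 s.
At crossover x/V₁ = x/V₂ + tᵢ ⇒ x = tᵢ/(1/V₁ − 1/V₂) = 0.01968/(6.1275e-04 − 2.1935e-04) = 50.03 m.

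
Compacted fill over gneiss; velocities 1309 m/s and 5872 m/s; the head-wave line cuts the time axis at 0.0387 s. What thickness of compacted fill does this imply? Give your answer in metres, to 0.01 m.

25.98 m

θ_c = arcsin(1309/5872) = 12.88°; cos θ_c = 0.9748.
tᵢ = 2h cos θ_c/V₁ ⇒ h = tᵢ·V₁/(2 cos θ_c) = 0.0387·1309/(2·0.9748) = 25.98 m.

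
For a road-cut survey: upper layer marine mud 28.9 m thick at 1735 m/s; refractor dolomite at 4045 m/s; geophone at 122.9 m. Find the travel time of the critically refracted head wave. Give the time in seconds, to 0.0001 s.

t = x/V₂ + 2h·√(V₂²−V₁²)/(V₁V₂).
√(V₂²−V₁²) = √(4045²−1735²) = 3654.0 m/s; delay term = 2·28.9·3654.0/(1735·4045) = 0.03009 s.
t = 122.9/4045 + 0.03009 = 0.06048 s.

0.0605 s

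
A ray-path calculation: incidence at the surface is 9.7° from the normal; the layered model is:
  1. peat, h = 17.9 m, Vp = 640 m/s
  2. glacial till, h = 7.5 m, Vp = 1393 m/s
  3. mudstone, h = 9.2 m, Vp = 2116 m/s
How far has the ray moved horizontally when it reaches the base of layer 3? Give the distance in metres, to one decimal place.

12.2 m

Ray parameter p = sin 9.7° / 640 m/s = 2.6326e-04 s/m.
Layer 1: θ = 9.70°; offset = 17.9·tan 9.70° = 3.060 m.
Layer 2: sin θ = p·1393 = 0.3667 → θ = 21.51°; offset = 7.5·tan 21.51° = 2.956 m.
Layer 3: sin θ = p·2116 = 0.5571 → θ = 33.85°; offset = 9.2·tan 33.85° = 6.171 m.
Summing the layer offsets gives 12.187 m.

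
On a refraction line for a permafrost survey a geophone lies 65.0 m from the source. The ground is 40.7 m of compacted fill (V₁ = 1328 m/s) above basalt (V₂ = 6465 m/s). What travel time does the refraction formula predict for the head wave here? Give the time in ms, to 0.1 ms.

θ_c = arcsin(V₁/V₂) = arcsin(1328/6465) = 11.85°, cos θ_c = 0.9787.
Intercept time tᵢ = 2h cos θ_c / V₁ = 2·40.7·0.9787/1328 = 0.05999 s.
t = x/V₂ + tᵢ = 65.0/6465 + 0.05999 = 0.07004 s.

70.0 ms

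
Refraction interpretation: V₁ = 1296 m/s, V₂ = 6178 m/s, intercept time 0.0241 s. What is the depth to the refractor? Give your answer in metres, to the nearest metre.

h = tᵢ·V₁·V₂ / (2·√(V₂²−V₁²)).
√(V₂²−V₁²) = √(6178² − 1296²) = 6040.5 m/s.
h = 0.0241 s × 1296 × 6178 / (2 × 6040.5) = 15.97 m.

16 m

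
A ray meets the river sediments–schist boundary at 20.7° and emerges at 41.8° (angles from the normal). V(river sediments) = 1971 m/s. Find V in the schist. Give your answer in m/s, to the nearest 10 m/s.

Snell's law: sin 20.7°/V₁ = sin 41.8°/V₂.
V₂ = V₁·sin 41.8°/sin 20.7° = 1971 × 1.8857 = 3716.63 m/s.

3720 m/s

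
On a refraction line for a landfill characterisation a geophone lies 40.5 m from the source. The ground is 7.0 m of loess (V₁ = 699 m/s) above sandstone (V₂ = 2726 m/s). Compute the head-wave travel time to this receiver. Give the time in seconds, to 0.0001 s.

0.0342 s

t = x/V₂ + 2h·√(V₂²−V₁²)/(V₁V₂).
√(V₂²−V₁²) = √(2726²−699²) = 2634.9 m/s; delay term = 2·7.0·2634.9/(699·2726) = 0.01936 s.
t = 40.5/2726 + 0.01936 = 0.03422 s.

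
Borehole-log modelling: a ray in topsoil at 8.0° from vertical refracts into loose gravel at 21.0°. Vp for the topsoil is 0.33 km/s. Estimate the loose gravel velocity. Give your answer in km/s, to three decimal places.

0.850 km/s

sin 8.0° = 0.1392; sin 21.0° = 0.3584.
V₂ = V₁·(sin θ₂/sin θ₁) = 0.33·(0.3584/0.1392) = 0.850 km/s.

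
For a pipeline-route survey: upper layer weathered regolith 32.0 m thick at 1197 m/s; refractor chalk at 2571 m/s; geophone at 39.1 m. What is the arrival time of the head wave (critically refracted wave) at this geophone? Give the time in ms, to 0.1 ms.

θ_c = arcsin(V₁/V₂) = arcsin(1197/2571) = 27.75°, cos θ_c = 0.8850.
Intercept time tᵢ = 2h cos θ_c / V₁ = 2·32.0·0.8850/1197 = 0.04732 s.
t = x/V₂ + tᵢ = 39.1/2571 + 0.04732 = 0.06253 s.

62.5 ms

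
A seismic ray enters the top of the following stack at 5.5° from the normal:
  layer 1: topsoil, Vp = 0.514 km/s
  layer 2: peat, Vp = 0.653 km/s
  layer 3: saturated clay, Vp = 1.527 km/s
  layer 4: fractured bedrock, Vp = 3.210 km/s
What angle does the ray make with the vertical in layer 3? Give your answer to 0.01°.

Ray parameter p = sin 5.5° / 0.514 = 1.8647e-01 s/km.
sin θ_3 = p·V_3 = 1.8647e-01 × 1.527 = 0.2847.
θ_3 = 16.54° from the vertical.

16.54°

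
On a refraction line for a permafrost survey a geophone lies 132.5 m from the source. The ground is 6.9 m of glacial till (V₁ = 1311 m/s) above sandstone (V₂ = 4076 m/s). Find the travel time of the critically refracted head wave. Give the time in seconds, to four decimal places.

0.0425 s

t = x/V₂ + 2h·√(V₂²−V₁²)/(V₁V₂).
√(V₂²−V₁²) = √(4076²−1311²) = 3859.4 m/s; delay term = 2·6.9·3859.4/(1311·4076) = 0.00997 s.
t = 132.5/4076 + 0.00997 = 0.04247 s.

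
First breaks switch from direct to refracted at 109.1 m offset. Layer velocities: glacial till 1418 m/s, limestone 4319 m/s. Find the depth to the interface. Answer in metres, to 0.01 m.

38.79 m

h = (x_cross/2)·√((V₂−V₁)/(V₂+V₁)).
(V₂−V₁)/(V₂+V₁) = (4319−1418)/(4319+1418) = 0.5057; √ = 0.7111.
h = (109.1/2)·0.7111 = 38.79 m.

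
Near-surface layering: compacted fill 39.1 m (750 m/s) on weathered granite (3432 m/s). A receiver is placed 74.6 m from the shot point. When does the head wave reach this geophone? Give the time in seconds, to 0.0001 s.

0.1235 s

t = x/V₂ + 2h·√(V₂²−V₁²)/(V₁V₂).
√(V₂²−V₁²) = √(3432²−750²) = 3349.0 m/s; delay term = 2·39.1·3349.0/(750·3432) = 0.10175 s.
t = 74.6/3432 + 0.10175 = 0.12348 s.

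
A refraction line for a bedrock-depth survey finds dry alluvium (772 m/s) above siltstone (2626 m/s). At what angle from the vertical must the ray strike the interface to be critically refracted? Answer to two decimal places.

Critical incidence: sin θ_c = V₁/V₂ = 772/2626 = 0.2940.
θ_c = arcsin 0.2940 = 17.10°.

17.10°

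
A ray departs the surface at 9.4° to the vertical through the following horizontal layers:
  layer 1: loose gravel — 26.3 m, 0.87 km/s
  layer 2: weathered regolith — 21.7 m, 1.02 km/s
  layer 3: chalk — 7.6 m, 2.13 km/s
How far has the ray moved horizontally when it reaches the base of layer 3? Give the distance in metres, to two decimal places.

p = sin θ₁/V₁ = sin 9.4°/0.87 = 1.8773e-01 s/km is conserved through the stack.
Layer 1: θ = 9.40°; offset = 26.3·tan 9.40° = 4.3539 m.
Layer 2: sin θ = p·1.02 = 0.1915 → θ = 11.04°; offset = 21.7·tan 11.04° = 4.2336 m.
Layer 3: sin θ = p·2.13 = 0.3999 → θ = 23.57°; offset = 7.6·tan 23.57° = 3.3156 m.
Total horizontal offset = 11.9031 m.

11.90 m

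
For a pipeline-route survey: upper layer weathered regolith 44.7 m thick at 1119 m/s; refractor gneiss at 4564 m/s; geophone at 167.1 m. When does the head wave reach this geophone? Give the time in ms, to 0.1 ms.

114.1 ms

t = x/V₂ + 2h·√(V₂²−V₁²)/(V₁V₂).
√(V₂²−V₁²) = √(4564²−1119²) = 4424.7 m/s; delay term = 2·44.7·4424.7/(1119·4564) = 0.07745 s.
t = 167.1/4564 + 0.07745 = 0.11407 s.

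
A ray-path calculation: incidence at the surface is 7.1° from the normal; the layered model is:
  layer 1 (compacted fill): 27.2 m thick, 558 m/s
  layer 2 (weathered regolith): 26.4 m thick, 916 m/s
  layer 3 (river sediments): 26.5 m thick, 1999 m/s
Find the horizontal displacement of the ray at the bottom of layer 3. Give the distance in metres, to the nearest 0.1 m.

p = sin θ₁/V₁ = sin 7.1°/558 = 2.2151e-04 s/m is conserved through the stack.
Layer 1: θ = 7.10°; offset = 27.2·tan 7.10° = 3.388 m.
Layer 2: sin θ = p·916 = 0.2029 → θ = 11.71°; offset = 26.4·tan 11.71° = 5.470 m.
Layer 3: sin θ = p·1999 = 0.4428 → θ = 26.28°; offset = 26.5·tan 26.28° = 13.087 m.
Total horizontal offset = 21.945 m.

21.9 m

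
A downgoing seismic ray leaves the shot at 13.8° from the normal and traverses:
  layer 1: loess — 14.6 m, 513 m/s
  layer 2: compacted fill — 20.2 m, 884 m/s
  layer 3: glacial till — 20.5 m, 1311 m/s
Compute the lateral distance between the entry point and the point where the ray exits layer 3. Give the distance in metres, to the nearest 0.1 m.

Apply Snell's law at each interface; in layer i the horizontal offset is hᵢ·tan θᵢ.
Layer 1: θ = 13.80°; offset = 14.6·tan 13.80° = 3.586 m.
Layer 2: sin θ = 884·sin 13.8°/513 = 0.4110, θ = 24.27°; offset = 20.2·tan 24.27° = 9.108 m.
Layer 3: sin θ = 1311·sin 13.8°/513 = 0.6096, θ = 37.56°; offset = 20.5·tan 37.56° = 15.764 m.
Σ offsets = 28.458 m.

28.5 m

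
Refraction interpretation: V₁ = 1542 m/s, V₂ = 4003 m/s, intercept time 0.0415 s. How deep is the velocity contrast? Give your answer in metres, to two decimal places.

34.67 m

h = tᵢ·V₁·V₂ / (2·√(V₂²−V₁²)).
√(V₂²−V₁²) = √(4003² − 1542²) = 3694.1 m/s.
h = 0.0415 s × 1542 × 4003 / (2 × 3694.1) = 34.67 m.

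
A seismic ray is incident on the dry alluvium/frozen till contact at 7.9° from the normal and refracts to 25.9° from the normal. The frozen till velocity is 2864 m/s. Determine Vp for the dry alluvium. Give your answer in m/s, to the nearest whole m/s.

901 m/s

Snell's law: sin 7.9°/V₁ = sin 25.9°/V₂.
V₁ = V₂·sin 7.9°/sin 25.9° = 2864 × 0.3147 = 901.19 m/s.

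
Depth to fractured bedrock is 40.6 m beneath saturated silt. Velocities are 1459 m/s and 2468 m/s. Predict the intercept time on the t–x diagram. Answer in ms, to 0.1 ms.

44.9 ms

tᵢ = 2h·√(V₂²−V₁²)/(V₁V₂).
√(V₂²−V₁²) = √(2468²−1459²) = 1990.6 m/s.
tᵢ = 2·40.6·1990.6/(1459·2468) = 0.04489 s.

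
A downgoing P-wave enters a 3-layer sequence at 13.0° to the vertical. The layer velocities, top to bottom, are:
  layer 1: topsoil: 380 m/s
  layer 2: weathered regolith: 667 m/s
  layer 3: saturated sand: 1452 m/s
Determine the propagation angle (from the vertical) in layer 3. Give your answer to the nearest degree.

Snell's law across each interface conserves sin θ / V, so sin θ_3 = V_3·sin θ₁/V₁.
sin θ_3 = 1452 × sin 13.0° / 380 = 0.8595.
θ_3 = 59.27° from the vertical.

59°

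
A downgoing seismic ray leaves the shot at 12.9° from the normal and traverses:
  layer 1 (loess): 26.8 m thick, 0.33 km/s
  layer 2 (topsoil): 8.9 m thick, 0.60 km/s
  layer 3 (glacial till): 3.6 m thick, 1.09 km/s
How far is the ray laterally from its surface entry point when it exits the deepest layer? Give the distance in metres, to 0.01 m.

14.02 m

Ray parameter p = sin 12.9° / 0.33 km/s = 6.7652e-01 s/km.
Layer 1: θ = 12.90°; offset = 26.8·tan 12.90° = 6.1380 m.
Layer 2: sin θ = p·0.60 = 0.4059 → θ = 23.95°; offset = 8.9·tan 23.95° = 3.9529 m.
Layer 3: sin θ = p·1.09 = 0.7374 → θ = 47.51°; offset = 3.6·tan 47.51° = 3.9302 m.
Total horizontal offset = 14.0211 m.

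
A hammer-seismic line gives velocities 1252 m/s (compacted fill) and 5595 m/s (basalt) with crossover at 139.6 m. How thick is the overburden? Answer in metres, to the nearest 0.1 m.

55.6 m

h = (x_cross/2)·√((V₂−V₁)/(V₂+V₁)).
(V₂−V₁)/(V₂+V₁) = (5595−1252)/(5595+1252) = 0.6343; √ = 0.7964.
h = (139.6/2)·0.7964 = 55.59 m.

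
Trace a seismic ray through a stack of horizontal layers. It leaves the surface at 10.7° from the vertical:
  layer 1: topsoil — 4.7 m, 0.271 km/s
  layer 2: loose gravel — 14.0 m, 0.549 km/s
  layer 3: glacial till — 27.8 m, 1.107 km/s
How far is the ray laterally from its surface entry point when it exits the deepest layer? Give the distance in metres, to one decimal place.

38.9 m

Apply Snell's law at each interface; in layer i the horizontal offset is hᵢ·tan θᵢ.
Layer 1: θ = 10.70°; offset = 4.7·tan 10.70° = 0.888 m.
Layer 2: sin θ = 0.549·sin 10.7°/0.271 = 0.3761, θ = 22.09°; offset = 14.0·tan 22.09° = 5.683 m.
Layer 3: sin θ = 1.107·sin 10.7°/0.271 = 0.7584, θ = 49.33°; offset = 27.8·tan 49.33° = 32.350 m.
Summing the layer offsets gives 38.921 m.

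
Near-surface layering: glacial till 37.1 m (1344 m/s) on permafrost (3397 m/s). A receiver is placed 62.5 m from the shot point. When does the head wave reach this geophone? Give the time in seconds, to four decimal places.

0.0691 s

t = x/V₂ + 2h·√(V₂²−V₁²)/(V₁V₂).
√(V₂²−V₁²) = √(3397²−1344²) = 3119.8 m/s; delay term = 2·37.1·3119.8/(1344·3397) = 0.05070 s.
t = 62.5/3397 + 0.05070 = 0.06910 s.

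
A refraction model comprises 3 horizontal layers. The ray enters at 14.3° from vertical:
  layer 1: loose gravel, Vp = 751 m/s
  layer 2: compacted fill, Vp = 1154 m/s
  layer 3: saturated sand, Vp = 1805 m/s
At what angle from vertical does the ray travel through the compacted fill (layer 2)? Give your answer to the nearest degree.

Ray parameter p = sin 14.3° / 751 = 3.2889e-04 s/m.
sin θ_2 = p·V_2 = 3.2889e-04 × 1154 = 0.3795.
θ_2 = arcsin 0.3795 = 22.31°.

22°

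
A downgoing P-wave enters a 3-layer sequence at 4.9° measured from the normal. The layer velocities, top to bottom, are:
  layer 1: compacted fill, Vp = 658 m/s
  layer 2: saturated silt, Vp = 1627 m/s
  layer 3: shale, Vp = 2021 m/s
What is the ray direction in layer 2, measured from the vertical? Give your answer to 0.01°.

12.19°

Snell's law across each interface conserves sin θ / V, so sin θ_2 = V_2·sin θ₁/V₁.
sin θ_2 = 1627 × sin 4.9° / 658 = 0.2112.
θ_2 = arcsin 0.2112 = 12.19°.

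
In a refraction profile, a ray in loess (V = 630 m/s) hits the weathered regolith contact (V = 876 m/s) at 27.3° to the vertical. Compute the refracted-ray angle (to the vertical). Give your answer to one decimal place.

Snell's law: sin θ₂ = (V₂/V₁)·sin θ₁ = (876/630)·sin 27.3° = 0.6377.
θ₂ = arcsin 0.6377 = 39.62° from the normal.

39.6°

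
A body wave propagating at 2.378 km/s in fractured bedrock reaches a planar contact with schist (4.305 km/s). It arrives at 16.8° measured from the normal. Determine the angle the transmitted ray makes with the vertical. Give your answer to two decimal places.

31.55°

sin θ₁/V₁ = sin θ₂/V₂ ⇒ sin θ₂ = 4.305·sin 16.8°/2.378 = 4.305·0.2890/2.378 = 0.5232.
θ₂ = sin⁻¹(0.5232) = 31.55° (from vertical).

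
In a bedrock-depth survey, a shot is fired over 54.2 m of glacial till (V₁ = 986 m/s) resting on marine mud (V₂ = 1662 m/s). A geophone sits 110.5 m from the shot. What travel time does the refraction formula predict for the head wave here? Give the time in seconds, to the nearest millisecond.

0.155 s

θ_c = arcsin(V₁/V₂) = arcsin(986/1662) = 36.39°, cos θ_c = 0.8050.
Intercept time tᵢ = 2h cos θ_c / V₁ = 2·54.2·0.8050/986 = 0.08850 s.
t = x/V₂ + tᵢ = 110.5/1662 + 0.08850 = 0.15499 s.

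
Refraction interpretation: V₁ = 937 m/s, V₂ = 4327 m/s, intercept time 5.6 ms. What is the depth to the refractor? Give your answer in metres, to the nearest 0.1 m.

2.7 m

h = tᵢ·V₁·V₂ / (2·√(V₂²−V₁²)).
√(V₂²−V₁²) = √(4327² − 937²) = 4224.3 m/s.
h = 0.0056 s × 937 × 4327 / (2 × 4224.3) = 2.69 m.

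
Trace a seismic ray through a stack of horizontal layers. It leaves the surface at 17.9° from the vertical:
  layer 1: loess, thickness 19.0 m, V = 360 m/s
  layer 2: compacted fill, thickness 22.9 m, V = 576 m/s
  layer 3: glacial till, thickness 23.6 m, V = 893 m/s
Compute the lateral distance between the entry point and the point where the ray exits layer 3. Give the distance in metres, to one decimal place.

46.9 m

Ray parameter p = sin 17.9° / 360 m/s = 8.5377e-04 s/m.
Layer 1: θ = 17.90°; offset = 19.0·tan 17.90° = 6.137 m.
Layer 2: sin θ = p·576 = 0.4918 → θ = 29.46°; offset = 22.9·tan 29.46° = 12.934 m.
Layer 3: sin θ = p·893 = 0.7624 → θ = 49.68°; offset = 23.6·tan 49.68° = 27.806 m.
Total horizontal offset = 46.876 m.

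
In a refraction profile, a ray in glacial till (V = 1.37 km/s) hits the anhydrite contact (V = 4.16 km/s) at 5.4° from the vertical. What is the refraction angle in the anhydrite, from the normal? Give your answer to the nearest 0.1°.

16.6°

sin θ₁/V₁ = sin θ₂/V₂ ⇒ sin θ₂ = 4.16·sin 5.4°/1.37 = 4.16·0.0941/1.37 = 0.2858.
θ₂ = sin⁻¹(0.2858) = 16.60° (from vertical).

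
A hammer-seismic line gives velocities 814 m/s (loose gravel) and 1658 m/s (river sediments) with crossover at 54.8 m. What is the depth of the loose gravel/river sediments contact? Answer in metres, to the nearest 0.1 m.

16.0 m

x_cross = 2h·√((V₂+V₁)/(V₂−V₁)) → h = x_cross / (2·√((V₂+V₁)/(V₂−V₁))).
√((V₂+V₁)/(V₂−V₁)) = √((1658+814)/(1658−814)) = 1.7114.
h = 54.8 / (2·1.7114) = 16.01 m.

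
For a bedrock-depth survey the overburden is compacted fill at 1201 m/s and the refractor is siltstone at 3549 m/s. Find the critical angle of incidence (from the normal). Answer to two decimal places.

19.78°

At critical incidence the refracted ray runs along the interface (θ₂ = 90°), so sin θ_c = V₁/V₂.
θ_c = arcsin(1201/3549) = arcsin 0.3384 = 19.78°.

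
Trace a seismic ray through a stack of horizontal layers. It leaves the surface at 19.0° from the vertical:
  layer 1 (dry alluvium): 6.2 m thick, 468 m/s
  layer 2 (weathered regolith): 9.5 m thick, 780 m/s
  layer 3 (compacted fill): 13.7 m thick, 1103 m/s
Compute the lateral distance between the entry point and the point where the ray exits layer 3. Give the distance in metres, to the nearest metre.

25 m

Ray parameter p = sin 19.0° / 468 m/s = 6.9566e-04 s/m.
Layer 1: θ = 19.00°; offset = 6.2·tan 19.00° = 2.135 m.
Layer 2: sin θ = p·780 = 0.5426 → θ = 32.86°; offset = 9.5·tan 32.86° = 6.137 m.
Layer 3: sin θ = p·1103 = 0.7673 → θ = 50.11°; offset = 13.7·tan 50.11° = 16.393 m.
Summing the layer offsets gives 24.664 m.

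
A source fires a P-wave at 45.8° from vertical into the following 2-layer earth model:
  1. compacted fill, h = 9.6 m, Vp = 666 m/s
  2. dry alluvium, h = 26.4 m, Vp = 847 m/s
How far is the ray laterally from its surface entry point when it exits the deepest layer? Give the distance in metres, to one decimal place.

Apply Snell's law at each interface; in layer i the horizontal offset is hᵢ·tan θᵢ.
Layer 1: θ = 45.80°; offset = 9.6·tan 45.80° = 9.872 m.
Layer 2: sin θ = 847·sin 45.8°/666 = 0.9117, θ = 65.75°; offset = 26.4·tan 65.75° = 58.600 m.
Total horizontal offset = 68.472 m.

68.5 m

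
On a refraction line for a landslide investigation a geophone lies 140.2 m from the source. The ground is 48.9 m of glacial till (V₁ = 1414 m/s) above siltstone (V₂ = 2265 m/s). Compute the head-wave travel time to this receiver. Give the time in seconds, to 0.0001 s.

θ_c = arcsin(V₁/V₂) = arcsin(1414/2265) = 38.63°, cos θ_c = 0.7812.
Intercept time tᵢ = 2h cos θ_c / V₁ = 2·48.9·0.7812/1414 = 0.05403 s.
t = x/V₂ + tᵢ = 140.2/2265 + 0.05403 = 0.11593 s.

0.1159 s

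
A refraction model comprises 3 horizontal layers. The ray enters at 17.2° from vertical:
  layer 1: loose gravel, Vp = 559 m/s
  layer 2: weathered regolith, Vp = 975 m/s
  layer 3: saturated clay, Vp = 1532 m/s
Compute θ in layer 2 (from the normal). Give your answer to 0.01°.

31.05°

Ray parameter p = sin 17.2° / 559 = 5.2899e-04 s/m.
sin θ_2 = p·V_2 = 5.2899e-04 × 975 = 0.5158.
θ_2 = arcsin 0.5158 = 31.05°.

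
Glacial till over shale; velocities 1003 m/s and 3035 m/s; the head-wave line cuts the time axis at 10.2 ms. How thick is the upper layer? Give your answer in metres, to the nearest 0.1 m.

θ_c = arcsin(1003/3035) = 19.30°; cos θ_c = 0.9438.
tᵢ = 2h cos θ_c/V₁ ⇒ h = tᵢ·V₁/(2 cos θ_c) = 0.0102·1003/(2·0.9438) = 5.42 m.

5.4 m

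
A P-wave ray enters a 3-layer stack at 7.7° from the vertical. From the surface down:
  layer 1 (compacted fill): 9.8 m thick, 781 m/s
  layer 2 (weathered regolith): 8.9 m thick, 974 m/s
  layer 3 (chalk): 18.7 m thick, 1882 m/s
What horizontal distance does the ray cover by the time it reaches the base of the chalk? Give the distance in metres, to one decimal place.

Apply Snell's law at each interface; in layer i the horizontal offset is hᵢ·tan θᵢ.
Layer 1: θ = 7.70°; offset = 9.8·tan 7.70° = 1.325 m.
Layer 2: sin θ = 974·sin 7.7°/781 = 0.1671, θ = 9.62°; offset = 8.9·tan 9.62° = 1.508 m.
Layer 3: sin θ = 1882·sin 7.7°/781 = 0.3229, θ = 18.84°; offset = 18.7·tan 18.84° = 6.379 m.
Total horizontal offset = 9.213 m.

9.2 m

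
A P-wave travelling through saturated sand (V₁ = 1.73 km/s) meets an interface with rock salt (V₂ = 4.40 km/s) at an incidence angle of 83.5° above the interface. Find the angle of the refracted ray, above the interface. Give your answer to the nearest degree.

Angle from the normal: 90° − 83.5° = 6.5°.
sin θ₁/V₁ = sin θ₂/V₂ ⇒ sin θ₂ = 4.40·sin 6.5°/1.73 = 4.40·0.1132/1.73 = 0.2879.
θ₂ = sin⁻¹(0.2879) = 16.73° (from vertical).
From the interface: 90° − 16.73° = 73.27°.

73°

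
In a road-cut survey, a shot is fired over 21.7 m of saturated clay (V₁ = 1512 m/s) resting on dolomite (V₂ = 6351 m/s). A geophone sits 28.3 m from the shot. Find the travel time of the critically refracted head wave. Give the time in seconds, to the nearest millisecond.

0.032 s

θ_c = arcsin(V₁/V₂) = arcsin(1512/6351) = 13.77°, cos θ_c = 0.9712.
Intercept time tᵢ = 2h cos θ_c / V₁ = 2·21.7·0.9712/1512 = 0.02788 s.
t = x/V₂ + tᵢ = 28.3/6351 + 0.02788 = 0.03233 s.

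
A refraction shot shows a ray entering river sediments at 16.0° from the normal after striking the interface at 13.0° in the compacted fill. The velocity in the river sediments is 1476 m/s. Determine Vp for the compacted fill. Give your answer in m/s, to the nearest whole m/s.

1205 m/s

sin 13.0° = 0.2250; sin 16.0° = 0.2756.
V₁ = V₂·(sin θ₁/sin θ₂) = 1476·(0.2250/0.2756) = 1204.58 m/s.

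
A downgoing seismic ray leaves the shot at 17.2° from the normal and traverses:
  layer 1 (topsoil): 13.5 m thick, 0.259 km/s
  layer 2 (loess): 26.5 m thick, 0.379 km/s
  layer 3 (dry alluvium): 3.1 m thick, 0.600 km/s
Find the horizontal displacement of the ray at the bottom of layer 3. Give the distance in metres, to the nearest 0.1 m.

Apply Snell's law at each interface; in layer i the horizontal offset is hᵢ·tan θᵢ.
Layer 1: θ = 17.20°; offset = 13.5·tan 17.20° = 4.179 m.
Layer 2: sin θ = 0.379·sin 17.2°/0.259 = 0.4327, θ = 25.64°; offset = 26.5·tan 25.64° = 12.719 m.
Layer 3: sin θ = 0.600·sin 17.2°/0.259 = 0.6850, θ = 43.24°; offset = 3.1·tan 43.24° = 2.915 m.
Summing the layer offsets gives 19.813 m.

19.8 m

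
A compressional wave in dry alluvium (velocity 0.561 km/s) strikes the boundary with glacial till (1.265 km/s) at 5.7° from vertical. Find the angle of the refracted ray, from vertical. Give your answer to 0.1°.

12.9°

sin θ₁/V₁ = sin θ₂/V₂ ⇒ sin θ₂ = 1.265·sin 5.7°/0.561 = 1.265·0.0993/0.561 = 0.2240.
θ₂ = arcsin 0.2240 = 12.94° from the normal.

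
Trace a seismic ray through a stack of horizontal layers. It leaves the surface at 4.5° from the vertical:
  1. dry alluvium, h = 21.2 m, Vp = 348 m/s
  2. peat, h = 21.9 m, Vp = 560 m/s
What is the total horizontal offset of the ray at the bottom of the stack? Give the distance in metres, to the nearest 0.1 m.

p = sin θ₁/V₁ = sin 4.5°/348 = 2.2546e-04 s/m is conserved through the stack.
Layer 1: θ = 4.50°; offset = 21.2·tan 4.50° = 1.668 m.
Layer 2: sin θ = p·560 = 0.1263 → θ = 7.25°; offset = 21.9·tan 7.25° = 2.787 m.
Summing the layer offsets gives 4.456 m.

4.5 m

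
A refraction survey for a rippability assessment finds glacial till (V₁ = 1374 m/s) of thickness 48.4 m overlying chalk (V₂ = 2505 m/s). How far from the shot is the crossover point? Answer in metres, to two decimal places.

θ_c = arcsin(1374/2505) = 33.26°, so cos θ_c = 0.8361 and tᵢ = 2h cos θ_c/V₁ = 0.0589 s.
At crossover x/V₁ = x/V₂ + tᵢ ⇒ x = tᵢ/(1/V₁ − 1/V₂) = 0.05891/(7.2780e-04 − 3.9920e-04) = 179.27 m.

179.27 m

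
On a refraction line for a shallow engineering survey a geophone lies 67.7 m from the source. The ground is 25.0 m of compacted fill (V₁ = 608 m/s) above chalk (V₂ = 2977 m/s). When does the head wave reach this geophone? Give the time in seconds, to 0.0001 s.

0.1032 s

t = x/V₂ + 2h·√(V₂²−V₁²)/(V₁V₂).
√(V₂²−V₁²) = √(2977²−608²) = 2914.3 m/s; delay term = 2·25.0·2914.3/(608·2977) = 0.08050 s.
t = 67.7/2977 + 0.08050 = 0.10324 s.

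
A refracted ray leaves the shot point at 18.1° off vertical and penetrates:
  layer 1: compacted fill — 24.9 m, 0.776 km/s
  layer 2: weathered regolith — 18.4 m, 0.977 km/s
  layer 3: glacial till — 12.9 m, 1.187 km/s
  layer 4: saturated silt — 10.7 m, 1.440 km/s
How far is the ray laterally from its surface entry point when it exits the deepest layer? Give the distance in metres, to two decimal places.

30.48 m

Apply Snell's law at each interface; in layer i the horizontal offset is hᵢ·tan θᵢ.
Layer 1: θ = 18.10°; offset = 24.9·tan 18.10° = 8.1386 m.
Layer 2: sin θ = 0.977·sin 18.1°/0.776 = 0.3911, θ = 23.03°; offset = 18.4·tan 23.03° = 7.8202 m.
Layer 3: sin θ = 1.187·sin 18.1°/0.776 = 0.4752, θ = 28.37°; offset = 12.9·tan 28.37° = 6.9674 m.
Layer 4: sin θ = 1.440·sin 18.1°/0.776 = 0.5765, θ = 35.21°; offset = 10.7·tan 35.21° = 7.5496 m.
Σ offsets = 30.4758 m.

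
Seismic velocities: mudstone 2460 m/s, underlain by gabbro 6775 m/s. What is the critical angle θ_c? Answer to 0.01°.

21.29°

Critical incidence: sin θ_c = V₁/V₂ = 2460/6775 = 0.3631.
θ_c = arcsin 0.3631 = 21.29°.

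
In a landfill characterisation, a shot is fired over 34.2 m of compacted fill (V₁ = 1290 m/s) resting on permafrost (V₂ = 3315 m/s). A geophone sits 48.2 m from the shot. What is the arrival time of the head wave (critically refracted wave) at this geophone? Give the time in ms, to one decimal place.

63.4 ms

θ_c = arcsin(V₁/V₂) = arcsin(1290/3315) = 22.90°, cos θ_c = 0.9212.
Intercept time tᵢ = 2h cos θ_c / V₁ = 2·34.2·0.9212/1290 = 0.04884 s.
t = x/V₂ + tᵢ = 48.2/3315 + 0.04884 = 0.06338 s.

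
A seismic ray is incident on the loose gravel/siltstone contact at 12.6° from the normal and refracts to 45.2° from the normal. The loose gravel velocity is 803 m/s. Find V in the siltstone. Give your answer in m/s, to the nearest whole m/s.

Snell's law: sin 12.6°/V₁ = sin 45.2°/V₂.
V₂ = V₁·sin 45.2°/sin 12.6° = 803 × 3.2528 = 2611.98 m/s.

2612 m/s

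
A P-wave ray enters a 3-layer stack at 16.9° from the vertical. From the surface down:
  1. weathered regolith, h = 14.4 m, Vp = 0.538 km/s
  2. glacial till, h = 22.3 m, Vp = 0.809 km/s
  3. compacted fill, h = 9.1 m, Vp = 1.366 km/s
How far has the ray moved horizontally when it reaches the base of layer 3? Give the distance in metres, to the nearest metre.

Ray parameter p = sin 16.9° / 0.538 km/s = 5.4034e-01 s/km.
Layer 1: θ = 16.90°; offset = 14.4·tan 16.90° = 4.375 m.
Layer 2: sin θ = p·0.809 = 0.4371 → θ = 25.92°; offset = 22.3·tan 25.92° = 10.838 m.
Layer 3: sin θ = p·1.366 = 0.7381 → θ = 47.57°; offset = 9.1·tan 47.57° = 9.955 m.
Summing the layer offsets gives 25.169 m.

25 m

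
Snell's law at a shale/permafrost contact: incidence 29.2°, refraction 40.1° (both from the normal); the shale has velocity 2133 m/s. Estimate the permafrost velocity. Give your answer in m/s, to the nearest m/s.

2816 m/s

sin 29.2° = 0.4879; sin 40.1° = 0.6441.
V₂ = V₁·(sin θ₂/sin θ₁) = 2133·(0.6441/0.4879) = 2816.21 m/s.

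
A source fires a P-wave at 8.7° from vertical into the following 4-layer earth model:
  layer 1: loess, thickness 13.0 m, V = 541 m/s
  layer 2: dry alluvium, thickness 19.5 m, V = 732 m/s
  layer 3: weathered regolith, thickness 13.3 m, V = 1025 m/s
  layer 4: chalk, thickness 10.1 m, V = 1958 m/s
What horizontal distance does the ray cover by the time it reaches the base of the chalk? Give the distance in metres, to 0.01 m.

16.65 m

Apply Snell's law at each interface; in layer i the horizontal offset is hᵢ·tan θᵢ.
Layer 1: θ = 8.70°; offset = 13.0·tan 8.70° = 1.9893 m.
Layer 2: sin θ = 732·sin 8.7°/541 = 0.2047, θ = 11.81°; offset = 19.5·tan 11.81° = 4.0772 m.
Layer 3: sin θ = 1025·sin 8.7°/541 = 0.2866, θ = 16.65°; offset = 13.3·tan 16.65° = 3.9785 m.
Layer 4: sin θ = 1958·sin 8.7°/541 = 0.5474, θ = 33.19°; offset = 10.1·tan 33.19° = 6.6072 m.
Summing the layer offsets gives 16.6522 m.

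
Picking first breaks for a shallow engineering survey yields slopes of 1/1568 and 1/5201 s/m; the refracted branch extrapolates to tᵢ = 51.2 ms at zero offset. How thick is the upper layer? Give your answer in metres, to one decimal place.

42.1 m

h = tᵢ·V₁·V₂ / (2·√(V₂²−V₁²)).
√(V₂²−V₁²) = √(5201² − 1568²) = 4959.0 m/s.
h = 0.0512 s × 1568 × 5201 / (2 × 4959.0) = 42.10 m.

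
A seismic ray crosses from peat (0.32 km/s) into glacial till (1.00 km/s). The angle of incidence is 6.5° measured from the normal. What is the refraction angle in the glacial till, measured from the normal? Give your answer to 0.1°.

20.7°

sin θ₁/V₁ = sin θ₂/V₂ ⇒ sin θ₂ = 1.00·sin 6.5°/0.32 = 1.00·0.1132/0.32 = 0.3538.
θ₂ = sin⁻¹(0.3538) = 20.72° (from vertical).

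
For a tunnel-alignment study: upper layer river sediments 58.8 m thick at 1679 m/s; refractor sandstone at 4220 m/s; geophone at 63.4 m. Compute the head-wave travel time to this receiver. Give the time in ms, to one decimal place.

79.3 ms

t = x/V₂ + 2h·√(V₂²−V₁²)/(V₁V₂).
√(V₂²−V₁²) = √(4220²−1679²) = 3871.6 m/s; delay term = 2·58.8·3871.6/(1679·4220) = 0.06426 s.
t = 63.4/4220 + 0.06426 = 0.07928 s.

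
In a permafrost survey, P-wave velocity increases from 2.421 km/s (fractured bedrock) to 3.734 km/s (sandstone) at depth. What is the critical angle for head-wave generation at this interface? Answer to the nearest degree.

40°

Critical incidence: sin θ_c = V₁/V₂ = 2.421/3.734 = 0.6484.
θ_c = arcsin 0.6484 = 40.42°.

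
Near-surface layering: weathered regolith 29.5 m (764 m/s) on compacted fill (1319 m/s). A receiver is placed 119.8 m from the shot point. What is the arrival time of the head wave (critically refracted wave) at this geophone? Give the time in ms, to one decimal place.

153.8 ms

θ_c = arcsin(V₁/V₂) = arcsin(764/1319) = 35.40°, cos θ_c = 0.8152.
Intercept time tᵢ = 2h cos θ_c / V₁ = 2·29.5·0.8152/764 = 0.06295 s.
t = x/V₂ + tᵢ = 119.8/1319 + 0.06295 = 0.15378 s.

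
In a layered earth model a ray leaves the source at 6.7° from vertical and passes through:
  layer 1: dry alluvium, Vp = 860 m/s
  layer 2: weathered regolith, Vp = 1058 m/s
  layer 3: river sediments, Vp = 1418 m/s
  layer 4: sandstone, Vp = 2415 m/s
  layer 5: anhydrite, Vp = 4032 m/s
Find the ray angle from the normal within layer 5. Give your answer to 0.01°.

Ray parameter p = sin 6.7° / 860 = 1.3566e-04 s/m.
sin θ_5 = p·V_5 = 1.3566e-04 × 4032 = 0.5470.
θ_5 = arcsin 0.5470 = 33.16°.

33.16°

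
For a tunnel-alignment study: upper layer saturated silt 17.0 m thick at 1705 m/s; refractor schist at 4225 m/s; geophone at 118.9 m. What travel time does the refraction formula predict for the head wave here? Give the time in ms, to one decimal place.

46.4 ms

θ_c = arcsin(V₁/V₂) = arcsin(1705/4225) = 23.80°, cos θ_c = 0.9150.
Intercept time tᵢ = 2h cos θ_c / V₁ = 2·17.0·0.9150/1705 = 0.01825 s.
t = x/V₂ + tᵢ = 118.9/4225 + 0.01825 = 0.04639 s.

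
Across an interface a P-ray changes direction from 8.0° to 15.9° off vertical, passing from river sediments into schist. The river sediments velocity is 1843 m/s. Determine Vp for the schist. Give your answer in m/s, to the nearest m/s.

3628 m/s

Snell's law: sin 8.0°/V₁ = sin 15.9°/V₂.
V₂ = V₁·sin 15.9°/sin 8.0° = 1843 × 1.9685 = 3627.91 m/s.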